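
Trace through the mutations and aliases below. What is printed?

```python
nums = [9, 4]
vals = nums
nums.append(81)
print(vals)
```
[9, 4, 81]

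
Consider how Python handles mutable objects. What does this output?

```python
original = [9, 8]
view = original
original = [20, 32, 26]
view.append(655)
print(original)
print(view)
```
[20, 32, 26]
[9, 8, 655]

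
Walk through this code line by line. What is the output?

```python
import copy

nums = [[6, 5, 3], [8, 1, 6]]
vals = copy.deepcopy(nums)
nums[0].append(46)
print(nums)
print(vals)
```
[[6, 5, 3, 46], [8, 1, 6]]
[[6, 5, 3], [8, 1, 6]]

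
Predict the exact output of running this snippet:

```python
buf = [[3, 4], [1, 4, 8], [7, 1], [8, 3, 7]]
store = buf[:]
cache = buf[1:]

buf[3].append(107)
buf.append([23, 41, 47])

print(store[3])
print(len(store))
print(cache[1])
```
[8, 3, 7, 107]
4
[7, 1]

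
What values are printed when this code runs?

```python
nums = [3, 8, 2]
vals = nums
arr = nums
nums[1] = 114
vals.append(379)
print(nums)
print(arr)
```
[3, 114, 2, 379]
[3, 114, 2, 379]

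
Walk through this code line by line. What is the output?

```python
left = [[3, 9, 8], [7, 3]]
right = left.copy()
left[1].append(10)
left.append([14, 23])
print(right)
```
[[3, 9, 8], [7, 3, 10]]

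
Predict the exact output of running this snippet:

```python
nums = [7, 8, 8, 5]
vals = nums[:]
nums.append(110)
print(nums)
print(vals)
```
[7, 8, 8, 5, 110]
[7, 8, 8, 5]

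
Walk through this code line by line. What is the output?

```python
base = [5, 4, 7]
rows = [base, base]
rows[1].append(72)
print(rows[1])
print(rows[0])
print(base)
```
[5, 4, 7, 72]
[5, 4, 7, 72]
[5, 4, 7, 72]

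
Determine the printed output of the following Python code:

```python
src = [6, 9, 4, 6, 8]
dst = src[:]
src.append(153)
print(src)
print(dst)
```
[6, 9, 4, 6, 8, 153]
[6, 9, 4, 6, 8]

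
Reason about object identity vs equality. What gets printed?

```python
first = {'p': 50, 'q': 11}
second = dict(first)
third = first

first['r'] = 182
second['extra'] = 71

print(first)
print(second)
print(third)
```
{'p': 50, 'q': 11, 'r': 182}
{'p': 50, 'q': 11, 'extra': 71}
{'p': 50, 'q': 11, 'r': 182}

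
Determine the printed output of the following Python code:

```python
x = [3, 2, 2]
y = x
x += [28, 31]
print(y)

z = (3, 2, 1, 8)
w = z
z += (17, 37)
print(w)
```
[3, 2, 2, 28, 31]
(3, 2, 1, 8)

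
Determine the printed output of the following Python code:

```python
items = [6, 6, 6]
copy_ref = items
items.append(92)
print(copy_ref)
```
[6, 6, 6, 92]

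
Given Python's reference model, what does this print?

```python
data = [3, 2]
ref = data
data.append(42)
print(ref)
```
[3, 2, 42]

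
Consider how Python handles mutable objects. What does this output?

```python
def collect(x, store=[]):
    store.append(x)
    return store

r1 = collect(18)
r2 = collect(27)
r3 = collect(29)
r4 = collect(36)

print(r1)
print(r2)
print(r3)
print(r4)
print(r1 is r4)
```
[18, 27, 29, 36]
[18, 27, 29, 36]
[18, 27, 29, 36]
[18, 27, 29, 36]
True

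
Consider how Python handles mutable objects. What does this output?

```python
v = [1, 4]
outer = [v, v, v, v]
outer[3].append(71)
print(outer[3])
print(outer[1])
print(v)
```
[1, 4, 71]
[1, 4, 71]
[1, 4, 71]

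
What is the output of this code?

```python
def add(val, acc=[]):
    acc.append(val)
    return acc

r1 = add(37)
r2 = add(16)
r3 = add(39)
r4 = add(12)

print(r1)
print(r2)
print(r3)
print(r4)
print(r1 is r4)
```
[37, 16, 39, 12]
[37, 16, 39, 12]
[37, 16, 39, 12]
[37, 16, 39, 12]
True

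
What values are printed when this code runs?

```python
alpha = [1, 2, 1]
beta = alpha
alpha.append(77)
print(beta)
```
[1, 2, 1, 77]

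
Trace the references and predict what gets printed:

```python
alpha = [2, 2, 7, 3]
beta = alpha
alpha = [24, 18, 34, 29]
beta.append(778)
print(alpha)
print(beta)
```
[24, 18, 34, 29]
[2, 2, 7, 3, 778]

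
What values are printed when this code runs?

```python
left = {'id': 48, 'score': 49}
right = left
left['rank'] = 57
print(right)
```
{'id': 48, 'score': 49, 'rank': 57}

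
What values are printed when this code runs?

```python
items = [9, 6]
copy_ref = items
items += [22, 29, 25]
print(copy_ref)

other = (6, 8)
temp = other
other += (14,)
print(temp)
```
[9, 6, 22, 29, 25]
(6, 8)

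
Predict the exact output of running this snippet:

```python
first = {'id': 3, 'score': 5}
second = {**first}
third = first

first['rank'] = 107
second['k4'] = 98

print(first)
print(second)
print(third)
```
{'id': 3, 'score': 5, 'rank': 107}
{'id': 3, 'score': 5, 'k4': 98}
{'id': 3, 'score': 5, 'rank': 107}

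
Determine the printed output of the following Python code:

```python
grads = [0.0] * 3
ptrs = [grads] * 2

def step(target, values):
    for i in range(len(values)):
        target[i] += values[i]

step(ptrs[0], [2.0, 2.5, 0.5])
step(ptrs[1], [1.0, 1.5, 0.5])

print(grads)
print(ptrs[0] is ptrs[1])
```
[3.0, 4.0, 1.0]
True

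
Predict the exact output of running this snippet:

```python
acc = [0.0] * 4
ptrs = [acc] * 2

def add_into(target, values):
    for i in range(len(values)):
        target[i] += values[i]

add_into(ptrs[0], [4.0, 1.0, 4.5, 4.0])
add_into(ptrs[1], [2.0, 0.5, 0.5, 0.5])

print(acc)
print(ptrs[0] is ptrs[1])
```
[6.0, 1.5, 5.0, 4.5]
True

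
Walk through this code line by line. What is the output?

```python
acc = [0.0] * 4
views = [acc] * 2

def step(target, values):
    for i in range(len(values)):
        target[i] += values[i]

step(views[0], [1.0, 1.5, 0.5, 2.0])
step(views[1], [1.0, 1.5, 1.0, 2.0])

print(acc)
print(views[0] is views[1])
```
[2.0, 3.0, 1.5, 4.0]
True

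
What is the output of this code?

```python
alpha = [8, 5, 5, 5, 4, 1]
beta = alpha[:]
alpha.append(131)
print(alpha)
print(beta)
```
[8, 5, 5, 5, 4, 1, 131]
[8, 5, 5, 5, 4, 1]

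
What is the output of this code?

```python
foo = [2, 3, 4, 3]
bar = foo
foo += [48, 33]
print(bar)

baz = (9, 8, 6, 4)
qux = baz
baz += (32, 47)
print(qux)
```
[2, 3, 4, 3, 48, 33]
(9, 8, 6, 4)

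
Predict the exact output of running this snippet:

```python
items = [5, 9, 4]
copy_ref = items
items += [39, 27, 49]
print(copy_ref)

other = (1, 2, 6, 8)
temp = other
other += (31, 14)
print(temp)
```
[5, 9, 4, 39, 27, 49]
(1, 2, 6, 8)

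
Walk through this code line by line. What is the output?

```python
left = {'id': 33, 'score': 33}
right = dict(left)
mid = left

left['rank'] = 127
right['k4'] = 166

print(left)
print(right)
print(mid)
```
{'id': 33, 'score': 33, 'rank': 127}
{'id': 33, 'score': 33, 'k4': 166}
{'id': 33, 'score': 33, 'rank': 127}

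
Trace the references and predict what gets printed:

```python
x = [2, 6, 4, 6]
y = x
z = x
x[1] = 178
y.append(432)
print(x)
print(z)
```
[2, 178, 4, 6, 432]
[2, 178, 4, 6, 432]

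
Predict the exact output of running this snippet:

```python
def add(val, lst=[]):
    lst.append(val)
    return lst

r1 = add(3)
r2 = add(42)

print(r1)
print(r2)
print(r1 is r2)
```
[3, 42]
[3, 42]
True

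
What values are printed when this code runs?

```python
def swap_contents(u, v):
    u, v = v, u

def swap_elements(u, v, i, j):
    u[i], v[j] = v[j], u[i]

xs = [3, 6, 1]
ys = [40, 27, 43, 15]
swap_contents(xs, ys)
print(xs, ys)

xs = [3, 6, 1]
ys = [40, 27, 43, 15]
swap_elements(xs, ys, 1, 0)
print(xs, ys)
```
[3, 6, 1] [40, 27, 43, 15]
[3, 40, 1] [6, 27, 43, 15]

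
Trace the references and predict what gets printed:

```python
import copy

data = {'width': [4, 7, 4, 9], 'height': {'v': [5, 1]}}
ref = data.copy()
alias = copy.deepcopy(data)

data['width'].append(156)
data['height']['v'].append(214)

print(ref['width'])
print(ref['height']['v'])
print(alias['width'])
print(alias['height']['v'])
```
[4, 7, 4, 9, 156]
[5, 1, 214]
[4, 7, 4, 9]
[5, 1]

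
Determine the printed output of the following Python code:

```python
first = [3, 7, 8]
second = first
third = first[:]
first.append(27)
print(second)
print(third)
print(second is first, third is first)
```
[3, 7, 8, 27]
[3, 7, 8]
True False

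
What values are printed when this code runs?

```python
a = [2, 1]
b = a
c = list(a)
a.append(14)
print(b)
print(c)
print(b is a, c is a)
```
[2, 1, 14]
[2, 1]
True False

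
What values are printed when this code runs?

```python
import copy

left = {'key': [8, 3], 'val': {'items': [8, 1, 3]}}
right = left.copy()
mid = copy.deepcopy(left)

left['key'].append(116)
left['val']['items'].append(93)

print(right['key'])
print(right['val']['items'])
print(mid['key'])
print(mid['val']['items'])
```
[8, 3, 116]
[8, 1, 3, 93]
[8, 3]
[8, 1, 3]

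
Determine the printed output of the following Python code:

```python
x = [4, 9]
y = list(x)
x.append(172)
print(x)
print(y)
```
[4, 9, 172]
[4, 9]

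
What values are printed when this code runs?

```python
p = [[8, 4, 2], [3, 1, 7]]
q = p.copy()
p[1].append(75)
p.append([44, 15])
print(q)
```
[[8, 4, 2], [3, 1, 7, 75]]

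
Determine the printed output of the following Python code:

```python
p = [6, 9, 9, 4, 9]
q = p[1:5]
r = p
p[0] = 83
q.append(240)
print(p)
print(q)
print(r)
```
[83, 9, 9, 4, 9]
[9, 9, 4, 9, 240]
[83, 9, 9, 4, 9]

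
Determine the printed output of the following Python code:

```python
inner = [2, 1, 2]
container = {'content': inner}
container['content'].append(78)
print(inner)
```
[2, 1, 2, 78]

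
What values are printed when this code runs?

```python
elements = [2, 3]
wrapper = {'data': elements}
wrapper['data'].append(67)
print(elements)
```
[2, 3, 67]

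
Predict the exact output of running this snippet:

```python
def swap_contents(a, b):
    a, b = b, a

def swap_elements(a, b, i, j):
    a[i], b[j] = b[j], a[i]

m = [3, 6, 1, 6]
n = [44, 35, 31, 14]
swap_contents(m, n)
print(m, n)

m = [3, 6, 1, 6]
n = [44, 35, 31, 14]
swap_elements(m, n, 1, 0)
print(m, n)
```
[3, 6, 1, 6] [44, 35, 31, 14]
[3, 44, 1, 6] [6, 35, 31, 14]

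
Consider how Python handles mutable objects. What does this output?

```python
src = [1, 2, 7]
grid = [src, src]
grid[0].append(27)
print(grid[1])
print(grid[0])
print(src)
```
[1, 2, 7, 27]
[1, 2, 7, 27]
[1, 2, 7, 27]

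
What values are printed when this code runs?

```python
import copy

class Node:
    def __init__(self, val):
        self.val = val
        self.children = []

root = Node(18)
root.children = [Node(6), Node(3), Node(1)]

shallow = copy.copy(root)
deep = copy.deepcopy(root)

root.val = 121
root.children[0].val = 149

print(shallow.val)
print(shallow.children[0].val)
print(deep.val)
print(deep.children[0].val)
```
18
149
18
6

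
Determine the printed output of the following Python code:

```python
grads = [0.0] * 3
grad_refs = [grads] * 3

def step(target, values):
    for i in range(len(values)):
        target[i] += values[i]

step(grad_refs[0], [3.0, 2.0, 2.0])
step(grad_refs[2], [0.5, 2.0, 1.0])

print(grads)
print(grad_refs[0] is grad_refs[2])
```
[3.5, 4.0, 3.0]
True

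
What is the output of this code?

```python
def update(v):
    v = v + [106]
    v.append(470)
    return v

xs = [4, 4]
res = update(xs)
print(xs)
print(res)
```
[4, 4]
[4, 4, 106, 470]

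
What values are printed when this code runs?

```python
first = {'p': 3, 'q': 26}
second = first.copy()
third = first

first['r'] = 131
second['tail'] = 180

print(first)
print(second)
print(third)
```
{'p': 3, 'q': 26, 'r': 131}
{'p': 3, 'q': 26, 'tail': 180}
{'p': 3, 'q': 26, 'r': 131}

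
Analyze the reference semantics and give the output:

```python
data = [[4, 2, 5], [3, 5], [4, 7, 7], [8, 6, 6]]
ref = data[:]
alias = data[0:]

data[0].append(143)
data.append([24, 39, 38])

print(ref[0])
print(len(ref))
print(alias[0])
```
[4, 2, 5, 143]
4
[4, 2, 5, 143]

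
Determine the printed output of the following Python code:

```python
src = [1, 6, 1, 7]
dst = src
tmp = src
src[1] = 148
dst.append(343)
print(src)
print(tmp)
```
[1, 148, 1, 7, 343]
[1, 148, 1, 7, 343]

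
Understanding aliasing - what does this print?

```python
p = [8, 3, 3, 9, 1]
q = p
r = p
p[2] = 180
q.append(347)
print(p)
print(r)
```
[8, 3, 180, 9, 1, 347]
[8, 3, 180, 9, 1, 347]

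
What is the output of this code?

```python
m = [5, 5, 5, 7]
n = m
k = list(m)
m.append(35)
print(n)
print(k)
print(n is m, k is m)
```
[5, 5, 5, 7, 35]
[5, 5, 5, 7]
True False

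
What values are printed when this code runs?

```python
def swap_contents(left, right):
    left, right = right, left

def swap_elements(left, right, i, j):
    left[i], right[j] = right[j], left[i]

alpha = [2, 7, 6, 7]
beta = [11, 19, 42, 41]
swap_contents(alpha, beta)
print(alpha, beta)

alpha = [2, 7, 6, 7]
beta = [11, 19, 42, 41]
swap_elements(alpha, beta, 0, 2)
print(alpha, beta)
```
[2, 7, 6, 7] [11, 19, 42, 41]
[42, 7, 6, 7] [11, 19, 2, 41]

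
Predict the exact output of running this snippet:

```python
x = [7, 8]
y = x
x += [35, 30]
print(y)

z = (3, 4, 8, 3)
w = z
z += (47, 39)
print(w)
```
[7, 8, 35, 30]
(3, 4, 8, 3)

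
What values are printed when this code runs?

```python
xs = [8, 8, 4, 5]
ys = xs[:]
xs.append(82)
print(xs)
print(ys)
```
[8, 8, 4, 5, 82]
[8, 8, 4, 5]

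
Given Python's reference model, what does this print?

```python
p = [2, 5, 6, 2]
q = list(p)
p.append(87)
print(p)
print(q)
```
[2, 5, 6, 2, 87]
[2, 5, 6, 2]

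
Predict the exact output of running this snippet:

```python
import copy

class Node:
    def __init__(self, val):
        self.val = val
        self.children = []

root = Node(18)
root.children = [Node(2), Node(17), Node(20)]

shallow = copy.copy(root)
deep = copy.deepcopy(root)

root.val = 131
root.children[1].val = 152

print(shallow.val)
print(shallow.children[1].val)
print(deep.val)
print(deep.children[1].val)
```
18
152
18
17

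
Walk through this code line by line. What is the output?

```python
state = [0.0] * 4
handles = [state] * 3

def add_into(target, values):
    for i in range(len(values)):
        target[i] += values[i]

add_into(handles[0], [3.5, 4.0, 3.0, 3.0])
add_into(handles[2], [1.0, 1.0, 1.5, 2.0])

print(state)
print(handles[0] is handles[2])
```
[4.5, 5.0, 4.5, 5.0]
True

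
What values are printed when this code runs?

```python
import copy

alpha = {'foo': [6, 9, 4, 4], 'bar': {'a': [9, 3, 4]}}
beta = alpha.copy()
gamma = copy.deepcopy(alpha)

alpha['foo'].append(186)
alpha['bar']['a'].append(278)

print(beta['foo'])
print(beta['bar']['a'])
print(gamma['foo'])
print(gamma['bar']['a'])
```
[6, 9, 4, 4, 186]
[9, 3, 4, 278]
[6, 9, 4, 4]
[9, 3, 4]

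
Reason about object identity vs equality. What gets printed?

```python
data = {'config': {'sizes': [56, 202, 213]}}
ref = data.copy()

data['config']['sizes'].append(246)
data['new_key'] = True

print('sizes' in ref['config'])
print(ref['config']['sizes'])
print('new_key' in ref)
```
True
[56, 202, 213, 246]
False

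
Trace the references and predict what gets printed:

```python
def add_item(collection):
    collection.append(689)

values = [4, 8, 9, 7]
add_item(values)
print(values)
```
[4, 8, 9, 7, 689]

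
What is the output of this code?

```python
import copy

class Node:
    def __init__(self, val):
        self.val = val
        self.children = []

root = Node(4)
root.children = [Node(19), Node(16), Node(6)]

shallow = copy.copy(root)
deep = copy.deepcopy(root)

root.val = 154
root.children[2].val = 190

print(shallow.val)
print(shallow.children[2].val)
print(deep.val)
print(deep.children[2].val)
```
4
190
4
6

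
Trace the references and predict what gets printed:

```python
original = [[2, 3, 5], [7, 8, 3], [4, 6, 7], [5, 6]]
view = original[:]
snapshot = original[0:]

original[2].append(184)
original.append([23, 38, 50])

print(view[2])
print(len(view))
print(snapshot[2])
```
[4, 6, 7, 184]
4
[4, 6, 7, 184]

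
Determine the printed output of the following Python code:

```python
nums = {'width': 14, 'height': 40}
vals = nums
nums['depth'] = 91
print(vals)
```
{'width': 14, 'height': 40, 'depth': 91}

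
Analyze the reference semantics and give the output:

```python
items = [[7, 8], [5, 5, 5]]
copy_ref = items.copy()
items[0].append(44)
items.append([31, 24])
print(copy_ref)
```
[[7, 8, 44], [5, 5, 5]]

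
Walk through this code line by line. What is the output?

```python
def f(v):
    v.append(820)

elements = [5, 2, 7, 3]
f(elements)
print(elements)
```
[5, 2, 7, 3, 820]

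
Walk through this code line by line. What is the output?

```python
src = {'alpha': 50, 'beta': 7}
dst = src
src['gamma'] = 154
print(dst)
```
{'alpha': 50, 'beta': 7, 'gamma': 154}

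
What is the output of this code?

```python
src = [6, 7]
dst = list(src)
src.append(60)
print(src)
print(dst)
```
[6, 7, 60]
[6, 7]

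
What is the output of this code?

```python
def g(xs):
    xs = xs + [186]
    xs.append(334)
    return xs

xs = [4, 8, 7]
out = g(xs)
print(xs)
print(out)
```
[4, 8, 7]
[4, 8, 7, 186, 334]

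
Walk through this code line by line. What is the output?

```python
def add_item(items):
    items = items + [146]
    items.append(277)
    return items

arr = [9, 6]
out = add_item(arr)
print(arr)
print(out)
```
[9, 6]
[9, 6, 146, 277]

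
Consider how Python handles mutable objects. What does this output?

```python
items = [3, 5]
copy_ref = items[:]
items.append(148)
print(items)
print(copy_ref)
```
[3, 5, 148]
[3, 5]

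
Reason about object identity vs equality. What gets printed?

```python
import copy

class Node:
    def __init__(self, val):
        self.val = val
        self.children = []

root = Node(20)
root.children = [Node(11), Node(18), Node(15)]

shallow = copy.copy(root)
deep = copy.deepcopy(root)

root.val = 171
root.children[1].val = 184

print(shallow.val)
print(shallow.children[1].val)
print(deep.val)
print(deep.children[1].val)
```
20
184
20
18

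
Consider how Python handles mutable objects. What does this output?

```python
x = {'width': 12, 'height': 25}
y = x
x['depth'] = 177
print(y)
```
{'width': 12, 'height': 25, 'depth': 177}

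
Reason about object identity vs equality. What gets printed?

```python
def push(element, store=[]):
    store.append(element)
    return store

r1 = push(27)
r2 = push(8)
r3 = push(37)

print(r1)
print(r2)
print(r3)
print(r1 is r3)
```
[27, 8, 37]
[27, 8, 37]
[27, 8, 37]
True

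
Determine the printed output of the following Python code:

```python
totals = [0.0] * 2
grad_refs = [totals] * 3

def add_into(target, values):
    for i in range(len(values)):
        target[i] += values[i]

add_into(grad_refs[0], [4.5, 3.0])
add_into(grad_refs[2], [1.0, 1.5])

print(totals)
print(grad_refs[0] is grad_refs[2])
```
[5.5, 4.5]
True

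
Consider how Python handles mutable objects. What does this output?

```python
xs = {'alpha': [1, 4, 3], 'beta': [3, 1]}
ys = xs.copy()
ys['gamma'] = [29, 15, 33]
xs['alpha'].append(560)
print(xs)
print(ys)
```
{'alpha': [1, 4, 3, 560], 'beta': [3, 1]}
{'alpha': [1, 4, 3, 560], 'beta': [3, 1], 'gamma': [29, 15, 33]}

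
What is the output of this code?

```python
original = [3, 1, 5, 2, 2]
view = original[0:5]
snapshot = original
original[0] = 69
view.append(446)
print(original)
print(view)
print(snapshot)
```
[69, 1, 5, 2, 2]
[3, 1, 5, 2, 2, 446]
[69, 1, 5, 2, 2]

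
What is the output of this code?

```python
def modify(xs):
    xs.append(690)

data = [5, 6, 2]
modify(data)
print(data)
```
[5, 6, 2, 690]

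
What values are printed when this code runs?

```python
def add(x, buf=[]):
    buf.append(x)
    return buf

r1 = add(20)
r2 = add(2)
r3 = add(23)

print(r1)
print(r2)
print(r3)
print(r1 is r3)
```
[20, 2, 23]
[20, 2, 23]
[20, 2, 23]
True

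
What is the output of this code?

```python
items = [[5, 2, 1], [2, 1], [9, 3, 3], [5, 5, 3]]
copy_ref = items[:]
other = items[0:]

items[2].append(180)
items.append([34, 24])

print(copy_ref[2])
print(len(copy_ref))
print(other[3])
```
[9, 3, 3, 180]
4
[5, 5, 3]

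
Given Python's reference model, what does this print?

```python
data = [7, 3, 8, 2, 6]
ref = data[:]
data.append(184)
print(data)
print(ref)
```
[7, 3, 8, 2, 6, 184]
[7, 3, 8, 2, 6]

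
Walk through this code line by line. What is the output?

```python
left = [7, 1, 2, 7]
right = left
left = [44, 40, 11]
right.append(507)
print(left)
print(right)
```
[44, 40, 11]
[7, 1, 2, 7, 507]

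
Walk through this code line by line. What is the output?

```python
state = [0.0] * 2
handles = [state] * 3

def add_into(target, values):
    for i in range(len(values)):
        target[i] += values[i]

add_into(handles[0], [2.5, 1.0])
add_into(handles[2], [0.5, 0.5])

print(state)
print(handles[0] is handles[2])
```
[3.0, 1.5]
True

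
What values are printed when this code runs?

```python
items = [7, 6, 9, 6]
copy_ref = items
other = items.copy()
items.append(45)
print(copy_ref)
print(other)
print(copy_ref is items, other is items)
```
[7, 6, 9, 6, 45]
[7, 6, 9, 6]
True False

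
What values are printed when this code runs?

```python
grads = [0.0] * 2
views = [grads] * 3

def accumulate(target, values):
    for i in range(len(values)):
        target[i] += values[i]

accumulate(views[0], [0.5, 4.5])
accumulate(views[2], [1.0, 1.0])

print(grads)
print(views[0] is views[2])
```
[1.5, 5.5]
True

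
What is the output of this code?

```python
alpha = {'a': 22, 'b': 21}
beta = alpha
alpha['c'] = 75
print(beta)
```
{'a': 22, 'b': 21, 'c': 75}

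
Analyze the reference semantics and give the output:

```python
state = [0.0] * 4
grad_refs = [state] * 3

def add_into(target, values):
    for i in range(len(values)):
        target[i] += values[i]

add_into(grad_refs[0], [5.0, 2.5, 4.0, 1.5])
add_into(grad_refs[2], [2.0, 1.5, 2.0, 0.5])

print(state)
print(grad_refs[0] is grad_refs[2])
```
[7.0, 4.0, 6.0, 2.0]
True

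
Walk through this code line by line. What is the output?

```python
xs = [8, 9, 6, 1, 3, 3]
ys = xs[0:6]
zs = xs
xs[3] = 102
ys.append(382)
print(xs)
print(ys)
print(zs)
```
[8, 9, 6, 102, 3, 3]
[8, 9, 6, 1, 3, 3, 382]
[8, 9, 6, 102, 3, 3]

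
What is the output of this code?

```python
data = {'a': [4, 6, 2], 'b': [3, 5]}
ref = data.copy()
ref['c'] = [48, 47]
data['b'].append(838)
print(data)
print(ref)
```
{'a': [4, 6, 2], 'b': [3, 5, 838]}
{'a': [4, 6, 2], 'b': [3, 5, 838], 'c': [48, 47]}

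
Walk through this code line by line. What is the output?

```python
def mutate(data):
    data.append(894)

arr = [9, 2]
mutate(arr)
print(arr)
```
[9, 2, 894]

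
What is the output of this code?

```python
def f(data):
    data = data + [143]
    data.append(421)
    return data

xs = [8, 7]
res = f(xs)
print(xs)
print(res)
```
[8, 7]
[8, 7, 143, 421]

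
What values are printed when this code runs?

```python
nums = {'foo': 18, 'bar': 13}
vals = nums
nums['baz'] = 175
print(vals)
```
{'foo': 18, 'bar': 13, 'baz': 175}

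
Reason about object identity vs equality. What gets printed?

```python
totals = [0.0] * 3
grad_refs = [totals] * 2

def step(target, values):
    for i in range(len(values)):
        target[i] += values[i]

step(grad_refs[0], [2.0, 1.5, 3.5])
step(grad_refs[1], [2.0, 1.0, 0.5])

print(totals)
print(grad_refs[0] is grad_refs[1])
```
[4.0, 2.5, 4.0]
True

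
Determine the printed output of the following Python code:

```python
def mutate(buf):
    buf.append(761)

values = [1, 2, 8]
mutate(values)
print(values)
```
[1, 2, 8, 761]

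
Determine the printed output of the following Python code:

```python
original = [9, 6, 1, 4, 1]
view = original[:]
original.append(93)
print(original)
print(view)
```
[9, 6, 1, 4, 1, 93]
[9, 6, 1, 4, 1]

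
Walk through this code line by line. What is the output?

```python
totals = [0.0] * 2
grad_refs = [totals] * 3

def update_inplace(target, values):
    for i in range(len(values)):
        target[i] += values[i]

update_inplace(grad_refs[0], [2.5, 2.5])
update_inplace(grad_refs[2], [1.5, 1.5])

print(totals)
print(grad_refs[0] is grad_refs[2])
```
[4.0, 4.0]
True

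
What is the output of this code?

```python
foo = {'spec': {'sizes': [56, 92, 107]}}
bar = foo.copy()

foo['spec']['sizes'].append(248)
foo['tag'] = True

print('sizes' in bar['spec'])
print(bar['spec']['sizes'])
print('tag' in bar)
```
True
[56, 92, 107, 248]
False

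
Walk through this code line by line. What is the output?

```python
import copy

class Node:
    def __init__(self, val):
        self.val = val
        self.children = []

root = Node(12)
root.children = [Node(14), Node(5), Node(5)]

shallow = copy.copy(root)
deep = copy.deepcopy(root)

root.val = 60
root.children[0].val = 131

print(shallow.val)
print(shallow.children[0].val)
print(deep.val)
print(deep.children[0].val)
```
12
131
12
14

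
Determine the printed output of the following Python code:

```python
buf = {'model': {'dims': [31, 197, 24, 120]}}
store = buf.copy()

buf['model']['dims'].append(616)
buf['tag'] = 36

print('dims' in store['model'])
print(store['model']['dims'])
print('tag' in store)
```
True
[31, 197, 24, 120, 616]
False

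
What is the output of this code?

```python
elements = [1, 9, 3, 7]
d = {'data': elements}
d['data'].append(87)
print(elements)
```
[1, 9, 3, 7, 87]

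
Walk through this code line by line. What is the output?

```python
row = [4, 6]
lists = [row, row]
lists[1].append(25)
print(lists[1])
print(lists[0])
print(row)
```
[4, 6, 25]
[4, 6, 25]
[4, 6, 25]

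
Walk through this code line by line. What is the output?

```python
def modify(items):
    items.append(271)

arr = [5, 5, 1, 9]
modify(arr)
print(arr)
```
[5, 5, 1, 9, 271]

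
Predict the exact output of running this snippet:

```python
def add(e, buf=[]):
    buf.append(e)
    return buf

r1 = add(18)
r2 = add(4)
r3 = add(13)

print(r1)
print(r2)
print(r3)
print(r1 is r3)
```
[18, 4, 13]
[18, 4, 13]
[18, 4, 13]
True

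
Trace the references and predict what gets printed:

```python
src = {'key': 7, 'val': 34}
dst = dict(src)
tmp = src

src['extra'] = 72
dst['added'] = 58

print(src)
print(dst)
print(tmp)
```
{'key': 7, 'val': 34, 'extra': 72}
{'key': 7, 'val': 34, 'added': 58}
{'key': 7, 'val': 34, 'extra': 72}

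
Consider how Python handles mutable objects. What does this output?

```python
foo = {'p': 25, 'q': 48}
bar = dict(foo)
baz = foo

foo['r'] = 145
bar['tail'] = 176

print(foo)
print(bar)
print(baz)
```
{'p': 25, 'q': 48, 'r': 145}
{'p': 25, 'q': 48, 'tail': 176}
{'p': 25, 'q': 48, 'r': 145}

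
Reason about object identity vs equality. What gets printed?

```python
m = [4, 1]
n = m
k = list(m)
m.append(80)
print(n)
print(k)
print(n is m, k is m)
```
[4, 1, 80]
[4, 1]
True False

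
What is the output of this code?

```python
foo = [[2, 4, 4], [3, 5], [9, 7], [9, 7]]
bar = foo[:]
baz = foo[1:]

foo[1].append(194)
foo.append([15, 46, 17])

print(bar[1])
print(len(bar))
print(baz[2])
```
[3, 5, 194]
4
[9, 7]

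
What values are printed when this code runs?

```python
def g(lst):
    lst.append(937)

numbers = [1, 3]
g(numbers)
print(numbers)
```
[1, 3, 937]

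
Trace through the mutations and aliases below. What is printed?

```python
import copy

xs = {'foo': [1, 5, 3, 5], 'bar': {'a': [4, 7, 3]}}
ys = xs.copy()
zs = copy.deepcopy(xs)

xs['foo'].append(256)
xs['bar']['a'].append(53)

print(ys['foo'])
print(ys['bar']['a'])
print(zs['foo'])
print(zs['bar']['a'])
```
[1, 5, 3, 5, 256]
[4, 7, 3, 53]
[1, 5, 3, 5]
[4, 7, 3]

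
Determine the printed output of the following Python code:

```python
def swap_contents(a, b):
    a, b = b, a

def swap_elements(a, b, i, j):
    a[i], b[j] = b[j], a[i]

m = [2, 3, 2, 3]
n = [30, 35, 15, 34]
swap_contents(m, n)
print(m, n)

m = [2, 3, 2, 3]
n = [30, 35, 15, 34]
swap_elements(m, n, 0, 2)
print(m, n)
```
[2, 3, 2, 3] [30, 35, 15, 34]
[15, 3, 2, 3] [30, 35, 2, 34]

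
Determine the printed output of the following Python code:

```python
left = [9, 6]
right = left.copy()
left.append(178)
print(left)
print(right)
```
[9, 6, 178]
[9, 6]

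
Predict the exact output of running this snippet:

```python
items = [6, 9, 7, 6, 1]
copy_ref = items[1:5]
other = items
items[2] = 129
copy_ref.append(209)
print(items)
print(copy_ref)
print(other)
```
[6, 9, 129, 6, 1]
[9, 7, 6, 1, 209]
[6, 9, 129, 6, 1]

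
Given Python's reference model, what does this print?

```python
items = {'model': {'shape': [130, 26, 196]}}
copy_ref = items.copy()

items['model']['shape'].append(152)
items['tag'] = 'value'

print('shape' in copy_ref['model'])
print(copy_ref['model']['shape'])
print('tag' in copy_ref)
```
True
[130, 26, 196, 152]
False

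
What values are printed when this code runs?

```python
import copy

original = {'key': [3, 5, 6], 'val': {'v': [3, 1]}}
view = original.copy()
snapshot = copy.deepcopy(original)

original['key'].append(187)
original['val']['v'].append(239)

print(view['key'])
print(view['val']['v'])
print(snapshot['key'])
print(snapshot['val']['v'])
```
[3, 5, 6, 187]
[3, 1, 239]
[3, 5, 6]
[3, 1]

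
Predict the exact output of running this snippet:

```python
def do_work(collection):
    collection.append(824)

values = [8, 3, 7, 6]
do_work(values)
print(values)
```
[8, 3, 7, 6, 824]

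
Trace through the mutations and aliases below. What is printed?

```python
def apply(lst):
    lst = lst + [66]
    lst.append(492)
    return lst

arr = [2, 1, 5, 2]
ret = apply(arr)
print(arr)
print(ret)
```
[2, 1, 5, 2]
[2, 1, 5, 2, 66, 492]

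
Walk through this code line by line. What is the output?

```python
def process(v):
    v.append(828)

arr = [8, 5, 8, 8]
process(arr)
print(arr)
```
[8, 5, 8, 8, 828]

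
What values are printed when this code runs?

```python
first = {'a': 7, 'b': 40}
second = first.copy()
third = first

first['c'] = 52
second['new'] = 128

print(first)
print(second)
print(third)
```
{'a': 7, 'b': 40, 'c': 52}
{'a': 7, 'b': 40, 'new': 128}
{'a': 7, 'b': 40, 'c': 52}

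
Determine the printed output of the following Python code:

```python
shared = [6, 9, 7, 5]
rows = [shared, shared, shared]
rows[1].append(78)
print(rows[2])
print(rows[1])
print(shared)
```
[6, 9, 7, 5, 78]
[6, 9, 7, 5, 78]
[6, 9, 7, 5, 78]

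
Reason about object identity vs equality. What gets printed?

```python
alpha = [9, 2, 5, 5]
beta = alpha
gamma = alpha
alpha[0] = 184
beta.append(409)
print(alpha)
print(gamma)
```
[184, 2, 5, 5, 409]
[184, 2, 5, 5, 409]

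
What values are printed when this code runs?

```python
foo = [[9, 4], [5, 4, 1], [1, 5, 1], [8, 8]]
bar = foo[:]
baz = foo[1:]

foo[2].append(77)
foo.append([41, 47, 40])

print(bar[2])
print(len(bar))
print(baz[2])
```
[1, 5, 1, 77]
4
[8, 8]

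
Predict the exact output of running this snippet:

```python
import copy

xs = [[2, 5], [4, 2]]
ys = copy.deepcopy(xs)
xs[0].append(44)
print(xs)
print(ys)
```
[[2, 5, 44], [4, 2]]
[[2, 5], [4, 2]]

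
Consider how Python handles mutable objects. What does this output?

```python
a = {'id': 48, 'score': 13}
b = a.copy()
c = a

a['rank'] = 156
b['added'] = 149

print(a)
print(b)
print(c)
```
{'id': 48, 'score': 13, 'rank': 156}
{'id': 48, 'score': 13, 'added': 149}
{'id': 48, 'score': 13, 'rank': 156}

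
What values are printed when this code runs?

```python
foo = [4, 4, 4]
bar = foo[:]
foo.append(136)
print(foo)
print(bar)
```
[4, 4, 4, 136]
[4, 4, 4]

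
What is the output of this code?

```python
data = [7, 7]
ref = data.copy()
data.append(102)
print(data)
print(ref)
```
[7, 7, 102]
[7, 7]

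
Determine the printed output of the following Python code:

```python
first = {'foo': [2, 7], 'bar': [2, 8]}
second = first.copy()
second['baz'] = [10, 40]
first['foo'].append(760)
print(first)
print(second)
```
{'foo': [2, 7, 760], 'bar': [2, 8]}
{'foo': [2, 7, 760], 'bar': [2, 8], 'baz': [10, 40]}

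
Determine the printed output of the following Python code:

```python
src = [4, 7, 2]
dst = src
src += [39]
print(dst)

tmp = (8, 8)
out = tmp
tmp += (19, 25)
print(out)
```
[4, 7, 2, 39]
(8, 8)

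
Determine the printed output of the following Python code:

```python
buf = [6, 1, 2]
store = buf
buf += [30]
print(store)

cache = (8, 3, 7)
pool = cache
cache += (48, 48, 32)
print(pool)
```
[6, 1, 2, 30]
(8, 3, 7)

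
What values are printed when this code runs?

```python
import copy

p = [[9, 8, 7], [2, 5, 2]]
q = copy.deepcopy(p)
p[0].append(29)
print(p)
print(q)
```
[[9, 8, 7, 29], [2, 5, 2]]
[[9, 8, 7], [2, 5, 2]]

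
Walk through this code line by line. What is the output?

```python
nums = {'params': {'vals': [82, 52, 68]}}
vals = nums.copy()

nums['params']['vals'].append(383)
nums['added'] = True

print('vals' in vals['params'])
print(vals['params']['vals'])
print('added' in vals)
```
True
[82, 52, 68, 383]
False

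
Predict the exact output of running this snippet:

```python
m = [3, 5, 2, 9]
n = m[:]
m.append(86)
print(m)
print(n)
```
[3, 5, 2, 9, 86]
[3, 5, 2, 9]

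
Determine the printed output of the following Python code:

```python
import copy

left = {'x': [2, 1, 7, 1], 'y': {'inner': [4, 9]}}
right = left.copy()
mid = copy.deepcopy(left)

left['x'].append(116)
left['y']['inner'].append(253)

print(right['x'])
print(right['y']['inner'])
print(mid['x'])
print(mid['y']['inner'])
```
[2, 1, 7, 1, 116]
[4, 9, 253]
[2, 1, 7, 1]
[4, 9]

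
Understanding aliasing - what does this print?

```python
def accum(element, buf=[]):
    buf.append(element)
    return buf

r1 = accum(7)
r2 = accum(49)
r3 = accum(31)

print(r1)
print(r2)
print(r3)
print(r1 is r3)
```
[7, 49, 31]
[7, 49, 31]
[7, 49, 31]
True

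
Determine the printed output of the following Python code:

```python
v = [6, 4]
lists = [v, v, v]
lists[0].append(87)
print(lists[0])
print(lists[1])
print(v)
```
[6, 4, 87]
[6, 4, 87]
[6, 4, 87]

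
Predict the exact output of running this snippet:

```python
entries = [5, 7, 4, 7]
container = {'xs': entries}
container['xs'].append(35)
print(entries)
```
[5, 7, 4, 7, 35]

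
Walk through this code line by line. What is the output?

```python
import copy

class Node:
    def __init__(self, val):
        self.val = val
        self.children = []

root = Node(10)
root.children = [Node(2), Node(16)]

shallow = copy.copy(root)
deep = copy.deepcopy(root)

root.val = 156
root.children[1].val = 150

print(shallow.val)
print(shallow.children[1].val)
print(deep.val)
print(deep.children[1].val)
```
10
150
10
16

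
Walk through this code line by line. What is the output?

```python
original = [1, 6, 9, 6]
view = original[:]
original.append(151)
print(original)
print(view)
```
[1, 6, 9, 6, 151]
[1, 6, 9, 6]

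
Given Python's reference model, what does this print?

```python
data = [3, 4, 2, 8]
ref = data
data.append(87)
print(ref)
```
[3, 4, 2, 8, 87]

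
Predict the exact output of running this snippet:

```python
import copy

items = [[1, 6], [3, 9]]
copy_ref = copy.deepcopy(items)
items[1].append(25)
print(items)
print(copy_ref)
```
[[1, 6], [3, 9, 25]]
[[1, 6], [3, 9]]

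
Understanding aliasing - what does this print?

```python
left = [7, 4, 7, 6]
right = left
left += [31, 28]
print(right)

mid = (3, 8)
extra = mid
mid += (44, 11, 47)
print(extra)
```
[7, 4, 7, 6, 31, 28]
(3, 8)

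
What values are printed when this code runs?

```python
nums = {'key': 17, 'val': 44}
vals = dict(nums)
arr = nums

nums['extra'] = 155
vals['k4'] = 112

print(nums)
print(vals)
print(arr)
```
{'key': 17, 'val': 44, 'extra': 155}
{'key': 17, 'val': 44, 'k4': 112}
{'key': 17, 'val': 44, 'extra': 155}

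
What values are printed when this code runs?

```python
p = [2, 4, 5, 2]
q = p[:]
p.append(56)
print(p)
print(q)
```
[2, 4, 5, 2, 56]
[2, 4, 5, 2]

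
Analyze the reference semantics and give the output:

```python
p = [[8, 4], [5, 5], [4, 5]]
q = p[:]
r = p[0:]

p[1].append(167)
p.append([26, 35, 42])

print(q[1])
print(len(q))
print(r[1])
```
[5, 5, 167]
3
[5, 5, 167]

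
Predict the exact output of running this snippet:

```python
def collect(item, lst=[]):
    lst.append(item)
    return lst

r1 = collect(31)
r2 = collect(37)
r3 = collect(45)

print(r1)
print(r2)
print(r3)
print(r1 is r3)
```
[31, 37, 45]
[31, 37, 45]
[31, 37, 45]
True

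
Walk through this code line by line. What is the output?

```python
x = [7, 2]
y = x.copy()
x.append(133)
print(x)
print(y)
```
[7, 2, 133]
[7, 2]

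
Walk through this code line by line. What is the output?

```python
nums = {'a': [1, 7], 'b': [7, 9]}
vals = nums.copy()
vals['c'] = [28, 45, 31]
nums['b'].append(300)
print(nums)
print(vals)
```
{'a': [1, 7], 'b': [7, 9, 300]}
{'a': [1, 7], 'b': [7, 9, 300], 'c': [28, 45, 31]}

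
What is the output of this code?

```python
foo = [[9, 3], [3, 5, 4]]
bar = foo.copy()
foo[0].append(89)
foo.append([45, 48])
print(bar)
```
[[9, 3, 89], [3, 5, 4]]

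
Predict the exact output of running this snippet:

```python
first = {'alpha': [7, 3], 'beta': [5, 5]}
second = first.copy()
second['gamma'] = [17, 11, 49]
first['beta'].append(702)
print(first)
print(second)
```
{'alpha': [7, 3], 'beta': [5, 5, 702]}
{'alpha': [7, 3], 'beta': [5, 5, 702], 'gamma': [17, 11, 49]}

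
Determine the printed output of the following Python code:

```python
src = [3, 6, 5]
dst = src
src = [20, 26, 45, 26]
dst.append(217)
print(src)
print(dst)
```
[20, 26, 45, 26]
[3, 6, 5, 217]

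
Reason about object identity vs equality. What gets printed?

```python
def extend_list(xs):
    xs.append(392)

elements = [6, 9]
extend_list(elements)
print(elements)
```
[6, 9, 392]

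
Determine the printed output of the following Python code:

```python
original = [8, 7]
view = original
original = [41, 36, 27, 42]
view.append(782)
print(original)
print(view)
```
[41, 36, 27, 42]
[8, 7, 782]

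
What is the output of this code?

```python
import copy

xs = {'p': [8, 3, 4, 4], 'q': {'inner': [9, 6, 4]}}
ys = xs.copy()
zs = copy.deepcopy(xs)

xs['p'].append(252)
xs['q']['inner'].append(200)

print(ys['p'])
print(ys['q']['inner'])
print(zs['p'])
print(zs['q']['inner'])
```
[8, 3, 4, 4, 252]
[9, 6, 4, 200]
[8, 3, 4, 4]
[9, 6, 4]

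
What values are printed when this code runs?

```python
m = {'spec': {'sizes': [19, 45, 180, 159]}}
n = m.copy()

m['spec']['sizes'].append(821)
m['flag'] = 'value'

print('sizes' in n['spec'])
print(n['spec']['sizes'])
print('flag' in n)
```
True
[19, 45, 180, 159, 821]
False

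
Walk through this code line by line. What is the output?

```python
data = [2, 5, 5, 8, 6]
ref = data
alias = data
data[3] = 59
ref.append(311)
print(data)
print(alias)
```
[2, 5, 5, 59, 6, 311]
[2, 5, 5, 59, 6, 311]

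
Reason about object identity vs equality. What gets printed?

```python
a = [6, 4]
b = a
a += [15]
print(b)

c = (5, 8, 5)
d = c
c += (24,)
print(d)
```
[6, 4, 15]
(5, 8, 5)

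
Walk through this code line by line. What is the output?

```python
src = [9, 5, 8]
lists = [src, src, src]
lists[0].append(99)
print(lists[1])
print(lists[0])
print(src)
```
[9, 5, 8, 99]
[9, 5, 8, 99]
[9, 5, 8, 99]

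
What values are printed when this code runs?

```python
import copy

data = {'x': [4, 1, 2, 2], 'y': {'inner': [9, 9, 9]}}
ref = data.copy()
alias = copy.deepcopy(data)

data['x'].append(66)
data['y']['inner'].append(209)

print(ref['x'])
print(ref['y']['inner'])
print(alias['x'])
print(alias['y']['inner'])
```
[4, 1, 2, 2, 66]
[9, 9, 9, 209]
[4, 1, 2, 2]
[9, 9, 9]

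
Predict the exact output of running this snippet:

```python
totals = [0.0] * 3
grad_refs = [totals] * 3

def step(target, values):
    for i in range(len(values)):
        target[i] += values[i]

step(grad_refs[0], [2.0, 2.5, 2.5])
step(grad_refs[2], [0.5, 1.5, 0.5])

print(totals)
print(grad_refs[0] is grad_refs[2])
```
[2.5, 4.0, 3.0]
True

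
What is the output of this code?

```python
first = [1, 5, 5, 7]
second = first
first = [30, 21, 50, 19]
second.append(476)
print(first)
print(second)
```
[30, 21, 50, 19]
[1, 5, 5, 7, 476]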